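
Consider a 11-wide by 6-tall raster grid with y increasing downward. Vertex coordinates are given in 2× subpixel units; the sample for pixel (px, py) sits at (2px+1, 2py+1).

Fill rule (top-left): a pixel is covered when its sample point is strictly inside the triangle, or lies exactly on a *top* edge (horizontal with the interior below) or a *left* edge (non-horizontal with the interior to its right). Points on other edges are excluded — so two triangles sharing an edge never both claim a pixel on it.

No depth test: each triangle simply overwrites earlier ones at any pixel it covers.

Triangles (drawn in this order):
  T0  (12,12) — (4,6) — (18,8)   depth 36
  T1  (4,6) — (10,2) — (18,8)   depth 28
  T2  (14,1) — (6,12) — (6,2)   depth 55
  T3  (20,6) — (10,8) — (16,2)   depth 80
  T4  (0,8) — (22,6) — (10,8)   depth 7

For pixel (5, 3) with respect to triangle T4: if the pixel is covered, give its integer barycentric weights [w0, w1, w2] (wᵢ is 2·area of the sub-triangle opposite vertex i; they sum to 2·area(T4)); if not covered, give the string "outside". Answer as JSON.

T0:
  2·area = 68
  edge (12, 12)→(4, 6): d=(-8,-6) top-left  bias=+0
  edge (4, 6)→(18, 8): d=(14,2) right/bottom  bias=-1
  edge (18, 8)→(12, 12): d=(-6,4) right/bottom  bias=-1
    (3,3)@(7, 7): e=[10,8,50] → █
    (4,3)@(9, 7): e=[22,4,42] → █
    (5,3)@(11, 7): e=[34,0,34] → ·  [on edge]
    (3,4)@(7, 9): e=[-6,36,38] → ·
    (4,4)@(9, 9): e=[6,32,30] → █
    (5,4)@(11, 9): e=[18,28,22] → █
    (6,4)@(13, 9): e=[30,24,14] → █
    (7,4)@(15, 9): e=[42,20,6] → █
    (8,4)@(17, 9): e=[54,16,-2] → ·
    (4,5)@(9, 11): e=[-10,60,18] → ·
    (5,5)@(11, 11): e=[2,56,10] → █
    (7,5)@(15, 11): e=[26,48,-6] → ·
  covered (8 px):
    · · · · · · · · · · ·
    · · · · · · · · · · ·
    · · · · · · · · · · ·
    · · · █ █ · · · · · ·
    · · · · █ █ █ █ · · ·
    · · · · · █ █ · · · ·
T1:
  2·area = 68
  edge (4, 6)→(10, 2): d=(6,-4) top-left  bias=+0
  edge (10, 2)→(18, 8): d=(8,6) right/bottom  bias=-1
  edge (18, 8)→(4, 6): d=(-14,-2) top-left  bias=+0
    (4,1)@(9, 3): e=[2,14,52] → █
    (5,1)@(11, 3): e=[10,2,56] → █
    (6,1)@(13, 3): e=[18,-10,60] → ·
    (3,2)@(7, 5): e=[6,42,20] → █
    (6,2)@(13, 5): e=[30,6,32] → █
    (7,2)@(15, 5): e=[38,-6,36] → ·
    (3,3)@(7, 7): e=[18,58,-8] → ·
    (4,3)@(9, 7): e=[26,46,-4] → ·
    (5,3)@(11, 7): e=[34,34,0] → █  [on edge]
    (7,3)@(15, 7): e=[50,10,8] → █
    (8,3)@(17, 7): e=[58,-2,12] → ·
    (5,4)@(11, 9): e=[46,50,-28] → ·
  covered (9 px):
    · · · · · · · · · · ·
    · · · · █ █ · · · · ·
    · · · █ █ █ █ · · · ·
    · · · · · █ █ █ · · ·
    · · · · · · · · · · ·
    · · · · · · · · · · ·
T2:
  2·area = 80
  edge (14, 1)→(6, 12): d=(-8,11) right/bottom  bias=-1
  edge (6, 12)→(6, 2): d=(0,-10) top-left  bias=+0
  edge (6, 2)→(14, 1): d=(8,-1) top-left  bias=+0
    (3,1)@(7, 3): e=[61,10,9] → █
    (4,1)@(9, 3): e=[39,30,11] → █
    (5,1)@(11, 3): e=[17,50,13] → █
    (6,1)@(13, 3): e=[-5,70,15] → ·
    (3,2)@(7, 5): e=[45,10,25] → █
    (6,2)@(13, 5): e=[-21,70,31] → ·
    (3,3)@(7, 7): e=[29,10,41] → █
    (5,3)@(11, 7): e=[-15,50,45] → ·
    (3,4)@(7, 9): e=[13,10,57] → █
    (4,4)@(9, 9): e=[-9,30,59] → ·
    (3,5)@(7, 11): e=[-3,10,73] → ·
  covered (9 px):
    · · · · · · · · · · ·
    · · · █ █ █ · · · · ·
    · · · █ █ █ · · · · ·
    · · · █ █ · · · · · ·
    · · · █ · · · · · · ·
    · · · · · · · · · · ·
T3:
  2·area = 48
  edge (20, 6)→(10, 8): d=(-10,2) right/bottom  bias=-1
  edge (10, 8)→(16, 2): d=(6,-6) top-left  bias=+0
  edge (16, 2)→(20, 6): d=(4,4) right/bottom  bias=-1
    (7,0)@(15, 1): e=[60,-12,0] → ·  [on edge]
    (8,0)@(17, 1): e=[56,0,-8] → ·  [on edge]
    (7,1)@(15, 3): e=[40,0,8] → █  [on edge]
    (8,1)@(17, 3): e=[36,12,0] → ·  [on edge]
    (6,2)@(13, 5): e=[24,0,24] → █  [on edge]
    (8,2)@(17, 5): e=[16,24,8] → █
    (9,2)@(19, 5): e=[12,36,0] → ·  [on edge]
    (5,3)@(11, 7): e=[8,0,40] → █  [on edge]
    (7,3)@(15, 7): e=[0,24,24] → ·  [on edge]
    (8,3)@(17, 7): e=[-4,36,16] → ·
    (10,3)@(21, 7): e=[-12,60,0] → ·  [on edge]
    (2,4)@(5, 9): e=[0,-24,72] → ·  [on edge]
    (4,4)@(9, 9): e=[-8,0,56] → ·  [on edge]
    (3,5)@(7, 11): e=[-24,0,72] → ·  [on edge]
  covered (6 px):
    · · · · · · · · · · ·
    · · · · · · · █ · · ·
    · · · · · · █ █ █ · ·
    · · · · · █ █ · · · ·
    · · · · · · · · · · ·
    · · · · · · · · · · ·
T4:
  2·area = 20
  edge (0, 8)→(22, 6): d=(22,-2) top-left  bias=+0
  edge (22, 6)→(10, 8): d=(-12,2) right/bottom  bias=-1
  edge (10, 8)→(0, 8): d=(-10,0) right/bottom  bias=-1
    (5,3)@(11, 7): e=[0,10,10] → █  [on edge]
    (6,3)@(13, 7): e=[4,6,10] → █
    (7,3)@(15, 7): e=[8,2,10] → █
    (8,3)@(17, 7): e=[12,-2,10] → ·
    (5,4)@(11, 9): e=[44,-14,-10] → ·
    (6,4)@(13, 9): e=[48,-18,-10] → ·
    (7,4)@(15, 9): e=[52,-22,-10] → ·
  covered (3 px):
    · · · · · · · · · · ·
    · · · · · · · · · · ·
    · · · · · · · · · · ·
    · · · · · █ █ █ · · ·
    · · · · · · · · · · ·
    · · · · · · · · · · ·

Result: [10,10,0]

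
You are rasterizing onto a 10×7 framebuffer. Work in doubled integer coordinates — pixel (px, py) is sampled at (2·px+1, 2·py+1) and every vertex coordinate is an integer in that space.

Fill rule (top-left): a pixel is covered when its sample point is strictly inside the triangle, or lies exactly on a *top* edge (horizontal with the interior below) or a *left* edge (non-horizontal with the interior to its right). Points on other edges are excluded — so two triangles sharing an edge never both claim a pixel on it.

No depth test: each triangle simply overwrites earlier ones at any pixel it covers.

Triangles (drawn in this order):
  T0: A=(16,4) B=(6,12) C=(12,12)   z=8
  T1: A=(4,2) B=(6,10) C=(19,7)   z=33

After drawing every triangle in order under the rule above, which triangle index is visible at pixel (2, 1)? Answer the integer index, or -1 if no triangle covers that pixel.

T0:
  2·area = 48  (B↔C swapped to make it positive)
  edge (16, 4)→(12, 12): d=(-4,8) right/bottom  bias=-1
  edge (12, 12)→(6, 12): d=(-6,0) right/bottom  bias=-1
  edge (6, 12)→(16, 4): d=(10,-8) top-left  bias=+0
    (7,2)@(15, 5): e=[4,42,2] → #
    (8,2)@(17, 5): e=[-12,42,18] → ·
    (6,3)@(13, 7): e=[12,30,6] → #
    (7,3)@(15, 7): e=[-4,30,22] → ·
    (5,4)@(11, 9): e=[20,18,10] → #
    (7,4)@(15, 9): e=[-12,18,42] → ·
    (4,5)@(9, 11): e=[28,6,14] → #
    (6,5)@(13, 11): e=[-4,6,46] → ·
    (4,6)@(9, 13): e=[20,-6,34] → ·
    (5,6)@(11, 13): e=[4,-6,50] → ·
  covered (6 px):
    · · · · · · · · · ·
    · · · · · · · · · ·
    · · · · · · · # · ·
    · · · · · · # · · ·
    · · · · · # # · · ·
    · · · · # # · · · ·
    · · · · · · · · · ·
T1:
  2·area = 110  (B↔C swapped to make it positive)
  edge (4, 2)→(19, 7): d=(15,5) right/bottom  bias=-1
  edge (19, 7)→(6, 10): d=(-13,3) right/bottom  bias=-1
  edge (6, 10)→(4, 2): d=(-2,-8) top-left  bias=+0
    (0,0)@(1, 1): e=[0,132,-22] → ·  [on edge]
    (2,1)@(5, 3): e=[10,94,6] → #
    (3,1)@(7, 3): e=[0,88,22] → ·  [on edge]
    (2,2)@(5, 5): e=[40,68,2] → #
    (3,2)@(7, 5): e=[30,62,18] → #
    (4,2)@(9, 5): e=[20,56,34] → #
    (5,2)@(11, 5): e=[10,50,50] → #
    (6,2)@(13, 5): e=[0,44,66] → ·  [on edge]
    (2,3)@(5, 7): e=[70,42,-2] → ·
    (3,3)@(7, 7): e=[60,36,14] → #
    (6,3)@(13, 7): e=[30,18,62] → #
    (7,3)@(15, 7): e=[20,12,78] → #
    (9,3)@(19, 7): e=[0,0,110] → ·  [on edge]
  covered (13 px):
    · · · · · · · · · ·
    · · # · · · · · · ·
    · · # # # # · · · ·
    · · · # # # # # # ·
    · · · # # · · · · ·
    · · · · · · · · · ·
    · · · · · · · · · ·

Z-buffer (winner per pixel, '.' = empty):
  . . . . . . . . . .
  . . 1 . . . . . . .
  . . 1 1 1 1 . 0 . .
  . . . 1 1 1 1 1 1 .
  . . . 1 1 0 0 . . .
  . . . . 0 0 . . . .
  . . . . . . . . . .

Result: 1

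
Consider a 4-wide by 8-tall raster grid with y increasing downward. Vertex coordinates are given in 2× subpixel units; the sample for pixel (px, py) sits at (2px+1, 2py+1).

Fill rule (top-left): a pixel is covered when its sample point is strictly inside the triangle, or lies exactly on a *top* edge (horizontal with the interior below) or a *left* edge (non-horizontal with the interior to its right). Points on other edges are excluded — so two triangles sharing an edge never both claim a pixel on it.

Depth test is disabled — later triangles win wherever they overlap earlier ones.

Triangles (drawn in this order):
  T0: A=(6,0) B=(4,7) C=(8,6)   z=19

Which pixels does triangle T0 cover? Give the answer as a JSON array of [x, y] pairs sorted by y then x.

T0:
  2·area = 26  (B↔C swapped to make it positive)
  edge (6, 0)→(8, 6): d=(2,6) right/bottom  bias=-1
  edge (8, 6)→(4, 7): d=(-4,1) right/bottom  bias=-1
  edge (4, 7)→(6, 0): d=(2,-7) top-left  bias=+0
    (3,1)@(7, 3): e=[0,13,13] → ·  [on edge]
    (2,2)@(5, 5): e=[16,7,3] → #
    (3,2)@(7, 5): e=[4,5,17] → #
    (2,3)@(5, 7): e=[20,-1,7] → ·
    (3,3)@(7, 7): e=[8,-3,21] → ·
  covered (2 px):
    · · · ·
    · · · ·
    · · # #
    · · · ·
    · · · ·
    · · · ·
    · · · ·
    · · · ·

Answer: [[2,2],[3,2]]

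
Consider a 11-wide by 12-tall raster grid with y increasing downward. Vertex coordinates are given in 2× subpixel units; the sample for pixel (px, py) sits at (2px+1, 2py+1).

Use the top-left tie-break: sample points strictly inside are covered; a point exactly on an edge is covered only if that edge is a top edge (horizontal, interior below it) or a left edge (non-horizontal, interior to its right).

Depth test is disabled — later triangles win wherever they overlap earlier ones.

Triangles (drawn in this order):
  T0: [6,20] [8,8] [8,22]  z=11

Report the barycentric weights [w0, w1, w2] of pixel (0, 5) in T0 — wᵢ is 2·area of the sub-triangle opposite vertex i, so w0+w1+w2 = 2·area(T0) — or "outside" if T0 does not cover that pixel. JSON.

T0:
  2·area = 28
  edge (6, 20)→(8, 8): d=(2,-12) top-left  bias=+0
  edge (8, 8)→(8, 22): d=(0,14) right/bottom  bias=-1
  edge (8, 22)→(6, 20): d=(-2,-2) top-left  bias=+0
    (0,7)@(1, 15): e=[-70,98,0] → ·  [on edge]
    (3,7)@(7, 15): e=[2,14,12] → █
    (4,7)@(9, 15): e=[26,-14,16] → ·
    (1,8)@(3, 17): e=[-42,70,0] → ·  [on edge]
    (3,8)@(7, 17): e=[6,14,8] → █
    (4,8)@(9, 17): e=[30,-14,12] → ·
    (2,9)@(5, 19): e=[-14,42,0] → ·  [on edge]
    (3,9)@(7, 19): e=[10,14,4] → █
    (4,9)@(9, 19): e=[34,-14,8] → ·
    (3,10)@(7, 21): e=[14,14,0] → █  [on edge]
    (4,10)@(9, 21): e=[38,-14,4] → ·
    (3,11)@(7, 23): e=[18,14,-4] → ·
    (4,11)@(9, 23): e=[42,-14,0] → ·  [on edge]
  covered (4 px):
    · · · · · · · · · · ·
    · · · · · · · · · · ·
    · · · · · · · · · · ·
    · · · · · · · · · · ·
    · · · · · · · · · · ·
    · · · · · · · · · · ·
    · · · · · · · · · · ·
    · · · █ · · · · · · ·
    · · · █ · · · · · · ·
    · · · █ · · · · · · ·
    · · · █ · · · · · · ·
    · · · · · · · · · · ·

Result: "outside"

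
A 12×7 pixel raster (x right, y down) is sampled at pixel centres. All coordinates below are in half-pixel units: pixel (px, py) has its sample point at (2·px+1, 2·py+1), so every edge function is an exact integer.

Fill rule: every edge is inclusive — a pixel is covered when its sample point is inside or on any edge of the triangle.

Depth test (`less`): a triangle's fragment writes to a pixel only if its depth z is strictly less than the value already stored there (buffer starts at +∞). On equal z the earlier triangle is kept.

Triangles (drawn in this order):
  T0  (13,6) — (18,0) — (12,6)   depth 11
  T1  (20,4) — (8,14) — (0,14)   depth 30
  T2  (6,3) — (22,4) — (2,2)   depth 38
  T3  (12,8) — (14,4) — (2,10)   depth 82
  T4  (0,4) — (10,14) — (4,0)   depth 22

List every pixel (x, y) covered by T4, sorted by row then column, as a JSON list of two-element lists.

T0:
  2·area = 6  (B↔C swapped to make it positive)
  edge (13, 6)→(12, 6): d=(-1,0) inclusive
  edge (12, 6)→(18, 0): d=(6,-6) inclusive
  edge (18, 0)→(13, 6): d=(-5,6) inclusive
    (8,0)@(17, 1): e=[5,0,1] → #  [on edge]
    (9,0)@(19, 1): e=[5,12,-11] → ·
    (7,1)@(15, 3): e=[3,0,3] → #  [on edge]
    (8,1)@(17, 3): e=[3,12,-9] → ·
    (6,2)@(13, 5): e=[1,0,5] → #  [on edge]
    (7,2)@(15, 5): e=[1,12,-7] → ·
    (5,3)@(11, 7): e=[-1,0,7] → ·  [on edge]
    (6,3)@(13, 7): e=[-1,12,-5] → ·
    (4,4)@(9, 9): e=[-3,0,9] → ·  [on edge]
    (3,5)@(7, 11): e=[-5,0,11] → ·  [on edge]
    (2,6)@(5, 13): e=[-7,0,13] → ·  [on edge]
  covered (3 px):
    · · · · · · · · # · · ·
    · · · · · · · # · · · ·
    · · · · · · # · · · · ·
    · · · · · · · · · · · ·
    · · · · · · · · · · · ·
    · · · · · · · · · · · ·
    · · · · · · · · · · · ·
T1:
  2·area = 80
  edge (20, 4)→(8, 14): d=(-12,10) inclusive
  edge (8, 14)→(0, 14): d=(-8,0) inclusive
  edge (0, 14)→(20, 4): d=(20,-10) inclusive
    (7,3)@(15, 7): e=[14,56,10] → #
    (8,3)@(17, 7): e=[-6,56,30] → ·
    (5,4)@(11, 9): e=[30,40,10] → #
    (6,4)@(13, 9): e=[10,40,30] → #
    (7,4)@(15, 9): e=[-10,40,50] → ·
    (3,5)@(7, 11): e=[46,24,10] → #
    (4,5)@(9, 11): e=[26,24,30] → #
    (6,5)@(13, 11): e=[-14,24,70] → ·
    (1,6)@(3, 13): e=[62,8,10] → #
    (2,6)@(5, 13): e=[42,8,30] → #
    (5,6)@(11, 13): e=[-18,8,90] → ·
  covered (10 px):
    · · · · · · · · · · · ·
    · · · · · · · · · · · ·
    · · · · · · · · · · · ·
    · · · · · · · # · · · ·
    · · · · · # # · · · · ·
    · · · # # # · · · · · ·
    · # # # # · · · · · · ·
T2:
  2·area = 12  (B↔C swapped to make it positive)
  edge (6, 3)→(2, 2): d=(-4,-1) inclusive
  edge (2, 2)→(22, 4): d=(20,2) inclusive
  edge (22, 4)→(6, 3): d=(-16,-1) inclusive
    (3,1)@(7, 3): e=[1,10,1] → #
    (4,1)@(9, 3): e=[3,6,3] → #
    (5,1)@(11, 3): e=[5,2,5] → #
    (6,1)@(13, 3): e=[7,-2,7] → ·
    (3,2)@(7, 5): e=[-7,50,-31] → ·
    (4,2)@(9, 5): e=[-5,46,-29] → ·
    (5,2)@(11, 5): e=[-3,42,-27] → ·
  covered (3 px):
    · · · · · · · · · · · ·
    · · · # # # · · · · · ·
    · · · · · · · · · · · ·
    · · · · · · · · · · · ·
    · · · · · · · · · · · ·
    · · · · · · · · · · · ·
    · · · · · · · · · · · ·
T3:
  2·area = 36  (B↔C swapped to make it positive)
  edge (12, 8)→(2, 10): d=(-10,2) inclusive
  edge (2, 10)→(14, 4): d=(12,-6) inclusive
  edge (14, 4)→(12, 8): d=(-2,4) inclusive
    (6,2)@(13, 5): e=[28,6,2] → #
    (7,2)@(15, 5): e=[24,18,-6] → ·
    (4,3)@(9, 7): e=[16,6,14] → #
    (5,3)@(11, 7): e=[12,18,6] → #
    (6,3)@(13, 7): e=[8,30,-2] → ·
    (8,3)@(17, 7): e=[0,54,-18] → ·  [on edge]
    (2,4)@(5, 9): e=[4,6,26] → #
    (3,4)@(7, 9): e=[0,18,18] → #  [on edge]
    (4,4)@(9, 9): e=[-4,30,10] → ·
    (5,4)@(11, 9): e=[-8,42,2] → ·
    (2,5)@(5, 11): e=[-16,30,22] → ·
    (3,5)@(7, 11): e=[-20,42,14] → ·
  covered (5 px):
    · · · · · · · · · · · ·
    · · · · · · · · · · · ·
    · · · · · · # · · · · ·
    · · · · # # · · · · · ·
    · · # # · · · · · · · ·
    · · · · · · · · · · · ·
    · · · · · · · · · · · ·
T4:
  2·area = 80  (B↔C swapped to make it positive)
  edge (0, 4)→(4, 0): d=(4,-4) inclusive
  edge (4, 0)→(10, 14): d=(6,14) inclusive
  edge (10, 14)→(0, 4): d=(-10,-10) inclusive
    (1,0)@(3, 1): e=[0,20,60] → #  [on edge]
    (2,0)@(5, 1): e=[8,-8,80] → ·
    (0,1)@(1, 3): e=[0,60,20] → #  [on edge]
    (2,1)@(5, 3): e=[16,4,60] → #
    (3,1)@(7, 3): e=[24,-24,80] → ·
    (0,2)@(1, 5): e=[8,72,0] → #  [on edge]
    (3,2)@(7, 5): e=[32,-12,60] → ·
    (0,3)@(1, 7): e=[16,84,-20] → ·
    (1,3)@(3, 7): e=[24,56,0] → #  [on edge]
    (3,3)@(7, 7): e=[40,0,40] → #  [on edge]
    (4,3)@(9, 7): e=[48,-28,60] → ·
    (1,4)@(3, 9): e=[32,68,-20] → ·
    (2,4)@(5, 9): e=[40,40,0] → #  [on edge]
    (3,5)@(7, 11): e=[56,24,0] → #  [on edge]
    (4,6)@(9, 13): e=[72,8,0] → #  [on edge]
  covered (14 px):
    · # · · · · · · · · · ·
    # # # · · · · · · · · ·
    # # # · · · · · · · · ·
    · # # # · · · · · · · ·
    · · # # · · · · · · · ·
    · · · # · · · · · · · ·
    · · · · # · · · · · · ·

Final: [[1,0],[0,1],[1,1],[2,1],[0,2],[1,2],[2,2],[1,3],[2,3],[3,3],[2,4],[3,4],[3,5],[4,6]]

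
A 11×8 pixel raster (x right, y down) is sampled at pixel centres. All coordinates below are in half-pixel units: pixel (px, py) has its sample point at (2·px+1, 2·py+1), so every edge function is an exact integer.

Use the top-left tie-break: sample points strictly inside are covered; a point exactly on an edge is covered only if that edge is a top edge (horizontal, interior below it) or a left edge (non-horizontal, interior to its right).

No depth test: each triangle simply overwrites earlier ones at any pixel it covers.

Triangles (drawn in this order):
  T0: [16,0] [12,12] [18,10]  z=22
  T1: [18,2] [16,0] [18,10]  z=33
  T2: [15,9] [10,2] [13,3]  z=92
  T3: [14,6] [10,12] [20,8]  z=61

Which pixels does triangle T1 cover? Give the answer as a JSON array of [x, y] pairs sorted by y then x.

T0:
  2·area = 64  (B↔C swapped to make it positive)
  edge (16, 0)→(18, 10): d=(2,10) right/bottom  bias=-1
  edge (18, 10)→(12, 12): d=(-6,2) right/bottom  bias=-1
  edge (12, 12)→(16, 0): d=(4,-12) top-left  bias=+0
    (7,1)@(15, 3): e=[16,48,0] → #  [on edge]
    (8,1)@(17, 3): e=[-4,44,24] → ·
    (7,2)@(15, 5): e=[20,36,8] → #
    (8,2)@(17, 5): e=[0,32,32] → ·  [on edge]
    (7,3)@(15, 7): e=[24,24,16] → #
    (8,3)@(17, 7): e=[4,20,40] → #
    (9,3)@(19, 7): e=[-16,16,64] → ·
    (6,4)@(13, 9): e=[48,16,0] → #  [on edge]
    (9,4)@(19, 9): e=[-12,4,72] → ·
    (10,4)@(21, 9): e=[-32,0,96] → ·  [on edge]
    (6,5)@(13, 11): e=[52,4,8] → #
    (7,5)@(15, 11): e=[32,0,32] → ·  [on edge]
    (4,6)@(9, 13): e=[96,0,-32] → ·  [on edge]
    (1,7)@(3, 15): e=[160,0,-96] → ·  [on edge]
    (5,7)@(11, 15): e=[80,-16,0] → ·  [on edge]
    (9,7)@(19, 15): e=[0,-32,96] → ·  [on edge]
  covered (8 px):
    · · · · · · · · · · ·
    · · · · · · · # · · ·
    · · · · · · · # · · ·
    · · · · · · · # # · ·
    · · · · · · # # # · ·
    · · · · · · # · · · ·
    · · · · · · · · · · ·
    · · · · · · · · · · ·
T1:
  2·area = 16  (B↔C swapped to make it positive)
  edge (18, 2)→(18, 10): d=(0,8) right/bottom  bias=-1
  edge (18, 10)→(16, 0): d=(-2,-10) top-left  bias=+0
  edge (16, 0)→(18, 2): d=(2,2) right/bottom  bias=-1
    (8,0)@(17, 1): e=[8,8,0] → ·  [on edge]
    (8,1)@(17, 3): e=[8,4,4] → #
    (9,1)@(19, 3): e=[-8,24,0] → ·  [on edge]
    (8,2)@(17, 5): e=[8,0,8] → #  [on edge]
    (9,2)@(19, 5): e=[-8,20,4] → ·
    (10,2)@(21, 5): e=[-24,40,0] → ·  [on edge]
    (8,3)@(17, 7): e=[8,-4,12] → ·
    (9,7)@(19, 15): e=[-8,0,24] → ·  [on edge]
  covered (2 px):
    · · · · · · · · · · ·
    · · · · · · · · # · ·
    · · · · · · · · # · ·
    · · · · · · · · · · ·
    · · · · · · · · · · ·
    · · · · · · · · · · ·
    · · · · · · · · · · ·
    · · · · · · · · · · ·
T2:
  2·area = 16
  edge (15, 9)→(10, 2): d=(-5,-7) top-left  bias=+0
  edge (10, 2)→(13, 3): d=(3,1) right/bottom  bias=-1
  edge (13, 3)→(15, 9): d=(2,6) right/bottom  bias=-1
    (3,0)@(7, 1): e=[-16,0,32] → ·  [on edge]
    (5,1)@(11, 3): e=[2,2,12] → #
    (6,1)@(13, 3): e=[16,0,0] → ·  [on edge]
    (5,2)@(11, 5): e=[-8,8,16] → ·
    (6,2)@(13, 5): e=[6,6,4] → #
    (7,2)@(15, 5): e=[20,4,-8] → ·
    (9,2)@(19, 5): e=[48,0,-32] → ·  [on edge]
    (6,3)@(13, 7): e=[-4,12,8] → ·
    (7,4)@(15, 9): e=[0,16,0] → ·  [on edge]
    (8,7)@(17, 15): e=[-16,32,0] → ·  [on edge]
  covered (2 px):
    · · · · · · · · · · ·
    · · · · · # · · · · ·
    · · · · · · # · · · ·
    · · · · · · · · · · ·
    · · · · · · · · · · ·
    · · · · · · · · · · ·
    · · · · · · · · · · ·
    · · · · · · · · · · ·
T3:
  2·area = 44  (B↔C swapped to make it positive)
  edge (14, 6)→(20, 8): d=(6,2) right/bottom  bias=-1
  edge (20, 8)→(10, 12): d=(-10,4) right/bottom  bias=-1
  edge (10, 12)→(14, 6): d=(4,-6) top-left  bias=+0
    (2,1)@(5, 3): e=[0,110,-66] → ·  [on edge]
    (5,2)@(11, 5): e=[0,66,-22] → ·  [on edge]
    (7,3)@(15, 7): e=[4,30,10] → #
    (8,3)@(17, 7): e=[0,22,22] → ·  [on edge]
    (6,4)@(13, 9): e=[20,18,6] → #
    (8,4)@(17, 9): e=[12,2,30] → #
    (9,4)@(19, 9): e=[8,-6,42] → ·
    (5,5)@(11, 11): e=[36,6,2] → #
    (6,5)@(13, 11): e=[32,-2,14] → ·
    (7,5)@(15, 11): e=[28,-10,26] → ·
    (8,5)@(17, 11): e=[24,-18,38] → ·
    (5,6)@(11, 13): e=[48,-14,10] → ·
  covered (5 px):
    · · · · · · · · · · ·
    · · · · · · · · · · ·
    · · · · · · · · · · ·
    · · · · · · · # · · ·
    · · · · · · # # # · ·
    · · · · · # · · · · ·
    · · · · · · · · · · ·
    · · · · · · · · · · ·

Result: [[8,1],[8,2]]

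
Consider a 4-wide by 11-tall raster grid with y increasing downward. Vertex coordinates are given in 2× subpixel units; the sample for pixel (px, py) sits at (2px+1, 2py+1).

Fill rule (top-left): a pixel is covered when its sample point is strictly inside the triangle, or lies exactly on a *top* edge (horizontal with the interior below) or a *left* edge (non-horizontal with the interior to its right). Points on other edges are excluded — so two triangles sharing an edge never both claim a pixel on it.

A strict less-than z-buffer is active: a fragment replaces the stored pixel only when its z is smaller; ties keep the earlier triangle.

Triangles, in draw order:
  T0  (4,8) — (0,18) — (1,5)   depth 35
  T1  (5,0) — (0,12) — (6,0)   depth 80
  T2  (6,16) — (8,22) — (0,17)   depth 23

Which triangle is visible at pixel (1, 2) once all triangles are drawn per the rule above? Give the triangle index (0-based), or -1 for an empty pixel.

T0:
  2·area = 42
  edge (4, 8)→(0, 18): d=(-4,10) right/bottom  bias=-1
  edge (0, 18)→(1, 5): d=(1,-13) top-left  bias=+0
  edge (1, 5)→(4, 8): d=(3,3) right/bottom  bias=-1
    (0,2)@(1, 5): e=[42,0,0] → .  [on edge]
    (0,3)@(1, 7): e=[34,2,6] → X
    (1,3)@(3, 7): e=[14,28,0] → .  [on edge]
    (0,4)@(1, 9): e=[26,4,12] → X
    (1,4)@(3, 9): e=[6,30,6] → X
    (2,4)@(5, 9): e=[-14,56,0] → .  [on edge]
    (0,5)@(1, 11): e=[18,6,18] → X
    (1,5)@(3, 11): e=[-2,32,12] → .
    (3,5)@(7, 11): e=[-42,84,0] → .  [on edge]
    (0,6)@(1, 13): e=[10,8,24] → X
    (1,6)@(3, 13): e=[-10,34,18] → .
    (0,7)@(1, 15): e=[2,10,30] → X
  covered (6 px):
    . . . .
    . . . .
    . . . .
    X . . .
    X X . .
    X . . .
    X . . .
    X . . .
    . . . .
    . . . .
    . . . .
T1:
  2·area = 12  (B↔C swapped to make it positive)
  edge (5, 0)→(6, 0): d=(1,0) top-left  bias=+0
  edge (6, 0)→(0, 12): d=(-6,12) right/bottom  bias=-1
  edge (0, 12)→(5, 0): d=(5,-12) top-left  bias=+0
    (2,0)@(5, 1): e=[1,6,5] → X
    (3,0)@(7, 1): e=[1,-18,29] → .
    (2,1)@(5, 3): e=[3,-6,15] → .
    (1,2)@(3, 5): e=[5,6,1] → X
    (2,2)@(5, 5): e=[5,-18,25] → .
    (1,3)@(3, 7): e=[7,-6,11] → .
  covered (2 px):
    . . X .
    . . . .
    . X . .
    . . . .
    . . . .
    . . . .
    . . . .
    . . . .
    . . . .
    . . . .
    . . . .
T2:
  2·area = 38
  edge (6, 16)→(8, 22): d=(2,6) right/bottom  bias=-1
  edge (8, 22)→(0, 17): d=(-8,-5) top-left  bias=+0
  edge (0, 17)→(6, 16): d=(6,-1) top-left  bias=+0
    (0,0)@(1, 1): e=[0,133,-95] → .  [on edge]
    (1,3)@(3, 7): e=[0,95,-57] → .  [on edge]
    (2,6)@(5, 13): e=[0,57,-19] → .  [on edge]
    (0,8)@(1, 17): e=[32,5,1] → X
    (1,8)@(3, 17): e=[20,15,3] → X
    (2,8)@(5, 17): e=[8,25,5] → X
    (3,8)@(7, 17): e=[-4,35,7] → .
    (0,9)@(1, 19): e=[36,-11,13] → .
    (1,9)@(3, 19): e=[24,-1,15] → .
    (2,9)@(5, 19): e=[12,9,17] → X
    (3,9)@(7, 19): e=[0,19,19] → .  [on edge]
    (2,10)@(5, 21): e=[16,-7,29] → .
  covered (5 px):
    . . . .
    . . . .
    . . . .
    . . . .
    . . . .
    . . . .
    . . . .
    . . . .
    X X X .
    . . X .
    . . . X

Z-buffer (winner per pixel, '.' = empty):
  . . 1 .
  . . . .
  . 1 . .
  0 . . .
  0 0 . .
  0 . . .
  0 . . .
  0 . . .
  2 2 2 .
  . . 2 .
  . . . 2

Final: 1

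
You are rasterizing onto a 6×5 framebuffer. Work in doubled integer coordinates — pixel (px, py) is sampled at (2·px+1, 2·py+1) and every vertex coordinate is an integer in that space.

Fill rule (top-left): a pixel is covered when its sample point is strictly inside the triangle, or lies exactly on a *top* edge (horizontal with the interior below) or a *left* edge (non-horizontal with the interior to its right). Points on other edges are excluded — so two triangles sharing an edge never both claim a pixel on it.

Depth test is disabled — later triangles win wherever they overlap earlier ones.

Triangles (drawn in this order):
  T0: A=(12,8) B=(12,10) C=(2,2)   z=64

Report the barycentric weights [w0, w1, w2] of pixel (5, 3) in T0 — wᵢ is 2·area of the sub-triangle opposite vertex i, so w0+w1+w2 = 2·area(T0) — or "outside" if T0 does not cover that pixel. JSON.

T0:
  2·area = 20
  edge (12, 8)→(12, 10): d=(0,2) right/bottom  bias=-1
  edge (12, 10)→(2, 2): d=(-10,-8) top-left  bias=+0
  edge (2, 2)→(12, 8): d=(10,6) right/bottom  bias=-1
    (3,2)@(7, 5): e=[10,10,0] → .  [on edge]
    (4,3)@(9, 7): e=[6,6,8] → X
    (5,3)@(11, 7): e=[2,22,-4] → .
    (4,4)@(9, 9): e=[6,-14,28] → .
    (5,4)@(11, 9): e=[2,2,16] → X
  covered (2 px):
    . . . . . .
    . . . . . .
    . . . . . .
    . . . . X .
    . . . . . X

Final: "outside"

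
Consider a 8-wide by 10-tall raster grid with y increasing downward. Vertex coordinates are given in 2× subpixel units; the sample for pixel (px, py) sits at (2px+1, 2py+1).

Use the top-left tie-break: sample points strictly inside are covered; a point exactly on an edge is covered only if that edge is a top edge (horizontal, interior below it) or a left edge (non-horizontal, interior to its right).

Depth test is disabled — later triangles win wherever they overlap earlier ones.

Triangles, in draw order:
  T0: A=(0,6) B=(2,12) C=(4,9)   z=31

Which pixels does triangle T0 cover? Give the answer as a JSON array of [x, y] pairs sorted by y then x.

T0:
  2·area = 18  (B↔C swapped to make it positive)
  edge (0, 6)→(4, 9): d=(4,3) right/bottom  bias=-1
  edge (4, 9)→(2, 12): d=(-2,3) right/bottom  bias=-1
  edge (2, 12)→(0, 6): d=(-2,-6) top-left  bias=+0
    (0,3)@(1, 7): e=[1,13,4] → #
    (1,3)@(3, 7): e=[-5,7,16] → ·
    (0,4)@(1, 9): e=[9,9,0] → #  [on edge]
    (1,4)@(3, 9): e=[3,3,12] → #
    (2,4)@(5, 9): e=[-3,-3,24] → ·
    (0,5)@(1, 11): e=[17,5,-4] → ·
    (1,5)@(3, 11): e=[11,-1,8] → ·
    (1,7)@(3, 15): e=[27,-9,0] → ·  [on edge]
  covered (3 px):
    · · · · · · · ·
    · · · · · · · ·
    · · · · · · · ·
    # · · · · · · ·
    # # · · · · · ·
    · · · · · · · ·
    · · · · · · · ·
    · · · · · · · ·
    · · · · · · · ·
    · · · · · · · ·

Result: [[0,3],[0,4],[1,4]]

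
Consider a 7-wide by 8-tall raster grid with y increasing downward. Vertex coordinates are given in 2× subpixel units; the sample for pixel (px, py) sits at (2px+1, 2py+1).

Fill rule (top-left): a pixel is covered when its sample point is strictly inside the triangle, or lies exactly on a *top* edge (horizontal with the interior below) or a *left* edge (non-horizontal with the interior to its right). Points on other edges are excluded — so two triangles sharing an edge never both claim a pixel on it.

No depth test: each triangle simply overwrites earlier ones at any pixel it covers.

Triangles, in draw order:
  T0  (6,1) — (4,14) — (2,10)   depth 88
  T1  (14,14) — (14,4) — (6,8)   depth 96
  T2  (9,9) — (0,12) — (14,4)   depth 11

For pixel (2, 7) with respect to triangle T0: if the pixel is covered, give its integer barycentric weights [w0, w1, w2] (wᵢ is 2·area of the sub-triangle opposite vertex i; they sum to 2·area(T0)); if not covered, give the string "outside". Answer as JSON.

T0:
  2·area = 34
  edge (6, 1)→(4, 14): d=(-2,13) right/bottom  bias=-1
  edge (4, 14)→(2, 10): d=(-2,-4) top-left  bias=+0
  edge (2, 10)→(6, 1): d=(4,-9) top-left  bias=+0
    (2,2)@(5, 5): e=[5,22,7] → █
    (3,2)@(7, 5): e=[-21,30,25] → ·
    (2,3)@(5, 7): e=[1,18,15] → █
    (3,3)@(7, 7): e=[-25,26,33] → ·
    (1,4)@(3, 9): e=[23,6,5] → █
    (2,4)@(5, 9): e=[-3,14,23] → ·
    (1,5)@(3, 11): e=[19,2,13] → █
    (2,5)@(5, 11): e=[-7,10,31] → ·
    (1,6)@(3, 13): e=[15,-2,21] → ·
  covered (4 px):
    · · · · · · ·
    · · · · · · ·
    · · █ · · · ·
    · · █ · · · ·
    · █ · · · · ·
    · █ · · · · ·
    · · · · · · ·
    · · · · · · ·
T1:
  2·area = 80  (B↔C swapped to make it positive)
  edge (14, 14)→(6, 8): d=(-8,-6) top-left  bias=+0
  edge (6, 8)→(14, 4): d=(8,-4) top-left  bias=+0
  edge (14, 4)→(14, 14): d=(0,10) right/bottom  bias=-1
    (6,2)@(13, 5): e=[66,4,10] → █
    (4,3)@(9, 7): e=[26,4,50] → █
    (5,3)@(11, 7): e=[38,12,30] → █
    (4,4)@(9, 9): e=[10,20,50] → █
    (4,5)@(9, 11): e=[-6,36,50] → ·
    (5,5)@(11, 11): e=[6,44,30] → █
    (5,6)@(11, 13): e=[-10,60,30] → ·
    (6,6)@(13, 13): e=[2,68,10] → █
    (6,7)@(13, 15): e=[-14,84,10] → ·
  covered (10 px):
    · · · · · · ·
    · · · · · · ·
    · · · · · · █
    · · · · █ █ █
    · · · · █ █ █
    · · · · · █ █
    · · · · · · █
    · · · · · · ·
T2:
  2·area = 30
  edge (9, 9)→(0, 12): d=(-9,3) right/bottom  bias=-1
  edge (0, 12)→(14, 4): d=(14,-8) top-left  bias=+0
  edge (14, 4)→(9, 9): d=(-5,5) right/bottom  bias=-1
    (6,2)@(13, 5): e=[24,6,0] → ·  [on edge]
    (4,3)@(9, 7): e=[18,2,10] → █
    (5,3)@(11, 7): e=[12,18,0] → ·  [on edge]
    (3,4)@(7, 9): e=[6,14,10] → █
    (4,4)@(9, 9): e=[0,30,0] → ·  [on edge]
    (1,5)@(3, 11): e=[0,10,20] → ·  [on edge]
    (3,5)@(7, 11): e=[-12,42,0] → ·  [on edge]
    (2,6)@(5, 13): e=[-24,54,0] → ·  [on edge]
    (1,7)@(3, 15): e=[-36,66,0] → ·  [on edge]
  covered (2 px):
    · · · · · · ·
    · · · · · · ·
    · · · · · · ·
    · · · · █ · ·
    · · · █ · · ·
    · · · · · · ·
    · · · · · · ·
    · · · · · · ·

Final: "outside"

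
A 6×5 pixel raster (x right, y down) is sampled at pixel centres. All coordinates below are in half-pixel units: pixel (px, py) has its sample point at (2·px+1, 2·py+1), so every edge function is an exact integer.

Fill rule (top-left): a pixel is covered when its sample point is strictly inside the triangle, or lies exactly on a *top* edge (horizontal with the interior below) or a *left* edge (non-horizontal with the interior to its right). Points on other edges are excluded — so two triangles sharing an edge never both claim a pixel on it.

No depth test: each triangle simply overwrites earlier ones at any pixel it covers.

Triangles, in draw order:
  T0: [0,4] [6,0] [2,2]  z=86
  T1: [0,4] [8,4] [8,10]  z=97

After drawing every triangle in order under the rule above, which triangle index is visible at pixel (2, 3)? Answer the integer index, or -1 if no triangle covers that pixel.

T0:
  2·area = 4  (B↔C swapped to make it positive)
  edge (0, 4)→(2, 2): d=(2,-2) top-left  bias=+0
  edge (2, 2)→(6, 0): d=(4,-2) top-left  bias=+0
  edge (6, 0)→(0, 4): d=(-6,4) right/bottom  bias=-1
    (1,0)@(3, 1): e=[0,-2,6] → ·  [on edge]
    (0,1)@(1, 3): e=[0,2,2] → #  [on edge]
    (1,1)@(3, 3): e=[4,6,-6] → ·
    (0,2)@(1, 5): e=[4,10,-10] → ·
  covered (1 px):
    · · · · · ·
    # · · · · ·
    · · · · · ·
    · · · · · ·
    · · · · · ·
T1:
  2·area = 48
  edge (0, 4)→(8, 4): d=(8,0) top-left  bias=+0
  edge (8, 4)→(8, 10): d=(0,6) right/bottom  bias=-1
  edge (8, 10)→(0, 4): d=(-8,-6) top-left  bias=+0
    (1,2)@(3, 5): e=[8,30,10] → #
    (2,2)@(5, 5): e=[8,18,22] → #
    (3,2)@(7, 5): e=[8,6,34] → #
    (4,2)@(9, 5): e=[8,-6,46] → ·
    (1,3)@(3, 7): e=[24,30,-6] → ·
    (2,3)@(5, 7): e=[24,18,6] → #
    (4,3)@(9, 7): e=[24,-6,30] → ·
    (2,4)@(5, 9): e=[40,18,-10] → ·
    (3,4)@(7, 9): e=[40,6,2] → #
    (4,4)@(9, 9): e=[40,-6,14] → ·
  covered (6 px):
    · · · · · ·
    · · · · · ·
    · # # # · ·
    · · # # · ·
    · · · # · ·

Z-buffer (winner per pixel, '.' = empty):
  . . . . . .
  0 . . . . .
  . 1 1 1 . .
  . . 1 1 . .
  . . . 1 . .

Answer: 1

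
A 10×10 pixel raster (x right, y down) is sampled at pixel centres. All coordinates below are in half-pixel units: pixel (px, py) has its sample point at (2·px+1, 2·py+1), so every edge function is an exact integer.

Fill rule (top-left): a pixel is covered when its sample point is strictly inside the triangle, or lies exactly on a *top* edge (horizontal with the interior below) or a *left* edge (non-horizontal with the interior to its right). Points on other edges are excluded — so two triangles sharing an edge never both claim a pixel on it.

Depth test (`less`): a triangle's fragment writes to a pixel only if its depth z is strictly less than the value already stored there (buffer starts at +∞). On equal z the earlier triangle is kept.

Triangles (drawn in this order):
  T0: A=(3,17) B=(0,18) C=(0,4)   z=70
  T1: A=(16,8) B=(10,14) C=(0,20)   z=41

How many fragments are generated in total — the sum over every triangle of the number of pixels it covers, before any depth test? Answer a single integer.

T0:
  2·area = 42
  edge (3, 17)→(0, 18): d=(-3,1) right/bottom  bias=-1
  edge (0, 18)→(0, 4): d=(0,-14) top-left  bias=+0
  edge (0, 4)→(3, 17): d=(3,13) right/bottom  bias=-1
    (0,4)@(1, 9): e=[26,14,2] → X
    (1,4)@(3, 9): e=[24,42,-24] → .
    (0,5)@(1, 11): e=[20,14,8] → X
    (1,5)@(3, 11): e=[18,42,-18] → .
    (0,6)@(1, 13): e=[14,14,14] → X
    (1,6)@(3, 13): e=[12,42,-12] → .
    (7,6)@(15, 13): e=[0,210,-168] → .  [on edge]
    (0,7)@(1, 15): e=[8,14,20] → X
    (1,7)@(3, 15): e=[6,42,-6] → .
    (4,7)@(9, 15): e=[0,126,-84] → .  [on edge]
    (0,8)@(1, 17): e=[2,14,26] → X
    (1,8)@(3, 17): e=[0,42,0] → .  [on edge]
  covered (5 px):
    . . . . . . . . . .
    . . . . . . . . . .
    . . . . . . . . . .
    . . . . . . . . . .
    X . . . . . . . . .
    X . . . . . . . . .
    X . . . . . . . . .
    X . . . . . . . . .
    X . . . . . . . . .
    . . . . . . . . . .
T1:
  2·area = 24
  edge (16, 8)→(10, 14): d=(-6,6) right/bottom  bias=-1
  edge (10, 14)→(0, 20): d=(-10,6) right/bottom  bias=-1
  edge (0, 20)→(16, 8): d=(16,-12) top-left  bias=+0
    (9,2)@(19, 5): e=[0,36,-12] → .  [on edge]
    (8,3)@(17, 7): e=[0,28,-4] → .  [on edge]
    (7,4)@(15, 9): e=[0,20,4] → .  [on edge]
    (6,5)@(13, 11): e=[0,12,12] → .  [on edge]
    (7,5)@(15, 11): e=[-12,0,36] → .  [on edge]
    (5,6)@(11, 13): e=[0,4,20] → .  [on edge]
    (3,7)@(7, 15): e=[12,8,4] → X
    (4,7)@(9, 15): e=[0,-4,28] → .  [on edge]
    (2,8)@(5, 17): e=[12,0,12] → .  [on edge]
    (3,8)@(7, 17): e=[0,-12,36] → .  [on edge]
    (2,9)@(5, 19): e=[0,-20,44] → .  [on edge]
  covered (1 px):
    . . . . . . . . . .
    . . . . . . . . . .
    . . . . . . . . . .
    . . . . . . . . . .
    . . . . . . . . . .
    . . . . . . . . . .
    . . . . . . . . . .
    . . . X . . . . . .
    . . . . . . . . . .
    . . . . . . . . . .

Answer: 6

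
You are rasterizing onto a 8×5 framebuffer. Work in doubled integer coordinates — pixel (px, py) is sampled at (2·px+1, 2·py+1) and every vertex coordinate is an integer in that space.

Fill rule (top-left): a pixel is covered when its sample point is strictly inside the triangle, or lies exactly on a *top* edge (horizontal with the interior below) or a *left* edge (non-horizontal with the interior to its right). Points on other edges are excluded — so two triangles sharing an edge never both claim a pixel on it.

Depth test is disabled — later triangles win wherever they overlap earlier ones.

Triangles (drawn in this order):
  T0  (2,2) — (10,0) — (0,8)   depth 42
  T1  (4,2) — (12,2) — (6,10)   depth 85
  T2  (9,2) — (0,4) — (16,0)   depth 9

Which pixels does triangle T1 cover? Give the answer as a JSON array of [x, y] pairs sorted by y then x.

T0:
  2·area = 44
  edge (2, 2)→(10, 0): d=(8,-2) top-left  bias=+0
  edge (10, 0)→(0, 8): d=(-10,8) right/bottom  bias=-1
  edge (0, 8)→(2, 2): d=(2,-6) top-left  bias=+0
    (3,0)@(7, 1): e=[2,14,28] → X
    (4,0)@(9, 1): e=[6,-2,40] → .
    (1,1)@(3, 3): e=[10,26,8] → X
    (2,1)@(5, 3): e=[14,10,20] → X
    (3,1)@(7, 3): e=[18,-6,32] → .
    (0,2)@(1, 5): e=[22,22,0] → X  [on edge]
    (2,2)@(5, 5): e=[30,-10,24] → .
    (0,3)@(1, 7): e=[38,2,4] → X
    (1,3)@(3, 7): e=[42,-14,16] → .
    (0,4)@(1, 9): e=[54,-18,8] → .
  covered (6 px):
    . . . X . . . .
    . X X . . . . .
    X X . . . . . .
    X . . . . . . .
    . . . . . . . .
T1:
  2·area = 64
  edge (4, 2)→(12, 2): d=(8,0) top-left  bias=+0
  edge (12, 2)→(6, 10): d=(-6,8) right/bottom  bias=-1
  edge (6, 10)→(4, 2): d=(-2,-8) top-left  bias=+0
    (2,1)@(5, 3): e=[8,50,6] → X
    (3,1)@(7, 3): e=[8,34,22] → X
    (4,1)@(9, 3): e=[8,18,38] → X
    (5,1)@(11, 3): e=[8,2,54] → X
    (6,1)@(13, 3): e=[8,-14,70] → .
    (2,2)@(5, 5): e=[24,38,2] → X
    (5,2)@(11, 5): e=[24,-10,50] → .
    (2,3)@(5, 7): e=[40,26,-2] → .
    (3,3)@(7, 7): e=[40,10,14] → X
    (4,3)@(9, 7): e=[40,-6,30] → .
    (3,4)@(7, 9): e=[56,-2,10] → .
  covered (8 px):
    . . . . . . . .
    . . X X X X . .
    . . X X X . . .
    . . . X . . . .
    . . . . . . . .
T2:
  2·area = 4
  edge (9, 2)→(0, 4): d=(-9,2) right/bottom  bias=-1
  edge (0, 4)→(16, 0): d=(16,-4) top-left  bias=+0
  edge (16, 0)→(9, 2): d=(-7,2) right/bottom  bias=-1
  covered (0 px):
    . . . . . . . .
    . . . . . . . .
    . . . . . . . .
    . . . . . . . .
    . . . . . . . .

Final: [[2,1],[3,1],[4,1],[5,1],[2,2],[3,2],[4,2],[3,3]]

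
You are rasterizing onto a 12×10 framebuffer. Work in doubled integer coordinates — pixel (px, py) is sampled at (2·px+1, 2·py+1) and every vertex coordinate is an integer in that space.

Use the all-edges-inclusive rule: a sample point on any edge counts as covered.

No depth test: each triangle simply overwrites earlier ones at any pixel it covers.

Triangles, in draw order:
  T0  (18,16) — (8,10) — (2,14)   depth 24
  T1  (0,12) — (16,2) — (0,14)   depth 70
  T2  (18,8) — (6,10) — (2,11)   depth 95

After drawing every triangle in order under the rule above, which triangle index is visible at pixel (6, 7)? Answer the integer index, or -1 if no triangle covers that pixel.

T0:
  2·area = 76  (B↔C swapped to make it positive)
  edge (18, 16)→(2, 14): d=(-16,-2) inclusive
  edge (2, 14)→(8, 10): d=(6,-4) inclusive
  edge (8, 10)→(18, 16): d=(10,6) inclusive
    (1,3)@(3, 7): e=[114,-38,0] → .  [on edge]
    (3,5)@(7, 11): e=[58,2,16] → X
    (4,5)@(9, 11): e=[62,10,4] → X
    (5,5)@(11, 11): e=[66,18,-8] → .
    (2,6)@(5, 13): e=[22,6,48] → X
    (5,6)@(11, 13): e=[34,30,12] → X
    (6,6)@(13, 13): e=[38,38,0] → X  [on edge]
    (7,6)@(15, 13): e=[42,46,-12] → .
    (2,7)@(5, 15): e=[-10,18,68] → .
    (3,7)@(7, 15): e=[-6,26,56] → .
    (4,7)@(9, 15): e=[-2,34,44] → .
    (5,7)@(11, 15): e=[2,42,32] → X
    (11,9)@(23, 19): e=[-38,114,0] → .  [on edge]
  covered (10 px):
    . . . . . . . . . . . .
    . . . . . . . . . . . .
    . . . . . . . . . . . .
    . . . . . . . . . . . .
    . . . . . . . . . . . .
    . . . X X . . . . . . .
    . . X X X X X . . . . .
    . . . . . X X X . . . .
    . . . . . . . . . . . .
    . . . . . . . . . . . .
T1:
  2·area = 32
  edge (0, 12)→(16, 2): d=(16,-10) inclusive
  edge (16, 2)→(0, 14): d=(-16,12) inclusive
  edge (0, 14)→(0, 12): d=(0,-2) inclusive
    (4,3)@(9, 7): e=[10,4,18] → X
    (5,3)@(11, 7): e=[30,-20,22] → .
    (2,4)@(5, 9): e=[2,20,10] → X
    (3,4)@(7, 9): e=[22,-4,14] → .
    (4,4)@(9, 9): e=[42,-28,18] → .
    (1,5)@(3, 11): e=[14,12,6] → X
    (2,5)@(5, 11): e=[34,-12,10] → .
    (0,6)@(1, 13): e=[26,4,2] → X
    (1,6)@(3, 13): e=[46,-20,6] → .
    (0,7)@(1, 15): e=[58,-28,2] → .
  covered (4 px):
    . . . . . . . . . . . .
    . . . . . . . . . . . .
    . . . . . . . . . . . .
    . . . . X . . . . . . .
    . . X . . . . . . . . .
    . X . . . . . . . . . .
    X . . . . . . . . . . .
    . . . . . . . . . . . .
    . . . . . . . . . . . .
    . . . . . . . . . . . .
T2:
  2·area = 4  (B↔C swapped to make it positive)
  edge (18, 8)→(2, 11): d=(-16,3) inclusive
  edge (2, 11)→(6, 10): d=(4,-1) inclusive
  edge (6, 10)→(18, 8): d=(12,-2) inclusive
  covered (0 px):
    . . . . . . . . . . . .
    . . . . . . . . . . . .
    . . . . . . . . . . . .
    . . . . . . . . . . . .
    . . . . . . . . . . . .
    . . . . . . . . . . . .
    . . . . . . . . . . . .
    . . . . . . . . . . . .
    . . . . . . . . . . . .
    . . . . . . . . . . . .

Z-buffer (winner per pixel, '.' = empty):
  . . . . . . . . . . . .
  . . . . . . . . . . . .
  . . . . . . . . . . . .
  . . . . 1 . . . . . . .
  . . 1 . . . . . . . . .
  . 1 . 0 0 . . . . . . .
  1 . 0 0 0 0 0 . . . . .
  . . . . . 0 0 0 . . . .
  . . . . . . . . . . . .
  . . . . . . . . . . . .

Answer: 0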